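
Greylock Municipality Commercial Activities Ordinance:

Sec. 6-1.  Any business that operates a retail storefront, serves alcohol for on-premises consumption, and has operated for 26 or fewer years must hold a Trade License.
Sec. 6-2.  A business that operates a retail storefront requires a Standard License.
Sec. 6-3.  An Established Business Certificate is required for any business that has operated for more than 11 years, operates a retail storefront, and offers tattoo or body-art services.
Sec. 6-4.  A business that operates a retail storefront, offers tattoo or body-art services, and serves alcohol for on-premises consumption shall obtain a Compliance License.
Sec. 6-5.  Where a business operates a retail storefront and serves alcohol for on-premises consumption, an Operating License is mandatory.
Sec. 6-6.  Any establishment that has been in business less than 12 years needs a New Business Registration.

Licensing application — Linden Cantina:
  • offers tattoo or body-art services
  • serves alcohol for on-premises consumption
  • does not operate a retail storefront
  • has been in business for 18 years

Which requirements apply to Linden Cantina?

Sec. 6-1. does not operate a retail storefront; serves alcohol for on-premises consumption; years in business 18 ≤ 26 → Trade License not required.
Sec. 6-2. does not operate a retail storefront → Standard License not required.
Sec. 6-3. years in business 18 > 11; does not operate a retail storefront; offers tattoo or body-art services → Established Business Certificate not required.
Sec. 6-4. does not operate a retail storefront; offers tattoo or body-art services; serves alcohol for on-premises consumption → Compliance License not required.
Sec. 6-5. does not operate a retail storefront; serves alcohol for on-premises consumption → Operating License not required.
Sec. 6-6. years in business 18 ≥ 12 → New Business Registration not required.

None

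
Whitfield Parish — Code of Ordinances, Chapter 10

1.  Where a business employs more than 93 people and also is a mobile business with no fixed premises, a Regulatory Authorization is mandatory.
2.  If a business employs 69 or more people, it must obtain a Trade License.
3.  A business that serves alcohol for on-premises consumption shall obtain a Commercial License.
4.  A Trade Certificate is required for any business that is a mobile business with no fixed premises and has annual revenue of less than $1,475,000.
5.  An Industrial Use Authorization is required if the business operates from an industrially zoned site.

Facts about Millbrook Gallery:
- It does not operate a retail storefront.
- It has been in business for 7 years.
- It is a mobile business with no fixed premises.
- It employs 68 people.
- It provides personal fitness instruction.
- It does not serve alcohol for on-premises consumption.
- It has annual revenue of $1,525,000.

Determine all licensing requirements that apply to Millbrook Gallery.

1. employees 68 ≤ 93; is a mobile business with no fixed premises → Regulatory Authorization not required.
2. employees 68 < 69 → Trade License not required.
3. does not serve alcohol for on-premises consumption → Commercial License not required.
4. is a mobile business with no fixed premises; revenue $1,525,000 ≥ $1,475,000 → Trade Certificate not required.
5. is a mobile business with no fixed premises (not: operates from an industrially zoned site) → Industrial Use Authorization not required.

None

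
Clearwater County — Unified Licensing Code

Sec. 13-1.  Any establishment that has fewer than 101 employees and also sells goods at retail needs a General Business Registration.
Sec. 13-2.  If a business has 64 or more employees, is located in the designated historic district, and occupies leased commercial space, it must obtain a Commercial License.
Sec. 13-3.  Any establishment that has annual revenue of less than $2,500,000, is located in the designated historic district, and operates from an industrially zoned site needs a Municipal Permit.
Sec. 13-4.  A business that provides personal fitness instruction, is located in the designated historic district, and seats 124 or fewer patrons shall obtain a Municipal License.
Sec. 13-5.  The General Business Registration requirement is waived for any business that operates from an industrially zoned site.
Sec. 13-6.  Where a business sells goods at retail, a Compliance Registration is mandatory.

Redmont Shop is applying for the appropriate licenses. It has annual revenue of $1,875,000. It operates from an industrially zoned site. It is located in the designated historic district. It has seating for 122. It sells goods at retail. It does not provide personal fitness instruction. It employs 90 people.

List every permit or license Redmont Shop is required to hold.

Sec. 13-1. employees 90 < 101; sells goods at retail → General Business Registration required.
Sec. 13-2. employees 90 ≥ 64; is located in the designated historic district; operates from an industrially zoned site (not: occupies leased commercial space) → Commercial License not required.
Sec. 13-3. revenue $1,875,000 < $2,500,000; is located in the designated historic district; operates from an industrially zoned site → Municipal Permit required.
Sec. 13-4. does not provide personal fitness instruction; is located in the designated historic district; seating 122 ≤ 124 → Municipal License not required.
Sec. 13-5. operates from an industrially zoned site → exempt from General Business Registration.
Sec. 13-6. sells goods at retail → Compliance Registration required.

Compliance Registration, Municipal Permit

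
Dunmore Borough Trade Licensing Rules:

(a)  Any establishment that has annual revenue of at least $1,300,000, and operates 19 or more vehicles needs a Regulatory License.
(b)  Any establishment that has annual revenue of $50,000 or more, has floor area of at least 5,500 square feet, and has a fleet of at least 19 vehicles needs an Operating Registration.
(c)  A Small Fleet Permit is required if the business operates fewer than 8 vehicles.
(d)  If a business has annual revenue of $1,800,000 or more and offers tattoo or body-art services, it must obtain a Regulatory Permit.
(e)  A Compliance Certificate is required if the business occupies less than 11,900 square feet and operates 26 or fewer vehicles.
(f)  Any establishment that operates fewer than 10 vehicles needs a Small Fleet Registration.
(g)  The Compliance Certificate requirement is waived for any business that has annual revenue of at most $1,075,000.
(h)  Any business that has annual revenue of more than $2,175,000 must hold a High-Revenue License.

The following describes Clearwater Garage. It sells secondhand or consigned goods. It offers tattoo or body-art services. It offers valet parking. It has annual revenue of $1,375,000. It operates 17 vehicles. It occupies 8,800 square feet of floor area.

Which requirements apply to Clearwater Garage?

(a) revenue $1,375,000 ≥ $1,300,000; vehicles 17 < 19 → Regulatory License not required.
(b) revenue $1,375,000 ≥ $50,000; floor area 8,800 square feet ≥ 5,500 square feet; vehicles 17 < 19 → Operating Registration not required.
(c) vehicles 17 ≥ 8 → Small Fleet Permit not required.
(d) revenue $1,375,000 < $1,800,000; offers tattoo or body-art services → Regulatory Permit not required.
(e) floor area 8,800 square feet < 11,900 square feet; vehicles 17 ≤ 26 → Compliance Certificate required.
(f) vehicles 17 ≥ 10 → Small Fleet Registration not required.
(g) revenue $1,375,000 > $1,075,000 → Compliance Certificate exemption does not apply.
(h) revenue $1,375,000 ≤ $2,175,000 → High-Revenue License not required.

Compliance Certificate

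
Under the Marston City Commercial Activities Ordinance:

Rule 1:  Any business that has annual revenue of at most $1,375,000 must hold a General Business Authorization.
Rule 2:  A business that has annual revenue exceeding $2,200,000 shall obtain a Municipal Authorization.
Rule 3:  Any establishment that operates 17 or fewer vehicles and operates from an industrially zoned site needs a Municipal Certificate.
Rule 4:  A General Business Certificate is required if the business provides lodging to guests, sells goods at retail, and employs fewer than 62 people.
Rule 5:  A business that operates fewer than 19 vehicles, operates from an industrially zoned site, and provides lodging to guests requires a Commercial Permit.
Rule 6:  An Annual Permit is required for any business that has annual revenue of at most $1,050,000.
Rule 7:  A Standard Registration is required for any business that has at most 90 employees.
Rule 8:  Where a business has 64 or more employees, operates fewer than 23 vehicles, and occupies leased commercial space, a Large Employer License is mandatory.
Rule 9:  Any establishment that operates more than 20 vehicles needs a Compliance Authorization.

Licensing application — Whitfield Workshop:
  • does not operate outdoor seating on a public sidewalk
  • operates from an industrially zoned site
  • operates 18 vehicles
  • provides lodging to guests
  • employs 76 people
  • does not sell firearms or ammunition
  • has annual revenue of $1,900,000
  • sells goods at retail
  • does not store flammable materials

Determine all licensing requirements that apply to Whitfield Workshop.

Commercial Permit, Standard Registration

Rule 1: revenue $1,900,000 > $1,375,000 → General Business Authorization not required.
Rule 2: revenue $1,900,000 ≤ $2,200,000 → Municipal Authorization not required.
Rule 3: vehicles 18 > 17; operates from an industrially zoned site → Municipal Certificate not required.
Rule 4: provides lodging to guests; sells goods at retail; employees 76 ≥ 62 → General Business Certificate not required.
Rule 5: vehicles 18 < 19; operates from an industrially zoned site; provides lodging to guests → Commercial Permit required.
Rule 6: revenue $1,900,000 > $1,050,000 → Annual Permit not required.
Rule 7: employees 76 ≤ 90 → Standard Registration required.
Rule 8: employees 76 ≥ 64; vehicles 18 < 23; operates from an industrially zoned site (not: occupies leased commercial space) → Large Employer License not required.
Rule 9: vehicles 18 ≤ 20 → Compliance Authorization not required.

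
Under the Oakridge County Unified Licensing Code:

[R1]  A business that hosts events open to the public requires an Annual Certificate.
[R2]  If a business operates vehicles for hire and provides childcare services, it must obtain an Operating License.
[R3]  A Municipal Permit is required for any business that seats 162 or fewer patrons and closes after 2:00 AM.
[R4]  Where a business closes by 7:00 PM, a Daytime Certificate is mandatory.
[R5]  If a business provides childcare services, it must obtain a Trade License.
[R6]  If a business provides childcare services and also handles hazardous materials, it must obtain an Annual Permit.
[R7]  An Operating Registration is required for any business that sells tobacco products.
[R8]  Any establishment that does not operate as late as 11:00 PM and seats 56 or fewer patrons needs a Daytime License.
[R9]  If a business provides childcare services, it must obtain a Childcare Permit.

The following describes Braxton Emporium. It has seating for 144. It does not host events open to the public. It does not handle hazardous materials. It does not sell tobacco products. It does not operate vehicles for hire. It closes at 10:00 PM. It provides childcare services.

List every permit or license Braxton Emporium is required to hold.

[R1] does not host events open to the public → Annual Certificate not required.
[R2] does not operate vehicles for hire; provides childcare services → Operating License not required.
[R3] seating 144 ≤ 162; closes 10:00 PM, at/before 2:00 AM → Municipal Permit not required.
[R4] closes 10:00 PM, after 7:00 PM → Daytime Certificate not required.
[R5] provides childcare services → Trade License required.
[R6] provides childcare services; does not handle hazardous materials → Annual Permit not required.
[R7] does not sell tobacco products → Operating Registration not required.
[R8] closes 10:00 PM, at/before 11:00 PM; seating 144 > 56 → Daytime License not required.
[R9] provides childcare services → Childcare Permit required.

Childcare Permit, Trade License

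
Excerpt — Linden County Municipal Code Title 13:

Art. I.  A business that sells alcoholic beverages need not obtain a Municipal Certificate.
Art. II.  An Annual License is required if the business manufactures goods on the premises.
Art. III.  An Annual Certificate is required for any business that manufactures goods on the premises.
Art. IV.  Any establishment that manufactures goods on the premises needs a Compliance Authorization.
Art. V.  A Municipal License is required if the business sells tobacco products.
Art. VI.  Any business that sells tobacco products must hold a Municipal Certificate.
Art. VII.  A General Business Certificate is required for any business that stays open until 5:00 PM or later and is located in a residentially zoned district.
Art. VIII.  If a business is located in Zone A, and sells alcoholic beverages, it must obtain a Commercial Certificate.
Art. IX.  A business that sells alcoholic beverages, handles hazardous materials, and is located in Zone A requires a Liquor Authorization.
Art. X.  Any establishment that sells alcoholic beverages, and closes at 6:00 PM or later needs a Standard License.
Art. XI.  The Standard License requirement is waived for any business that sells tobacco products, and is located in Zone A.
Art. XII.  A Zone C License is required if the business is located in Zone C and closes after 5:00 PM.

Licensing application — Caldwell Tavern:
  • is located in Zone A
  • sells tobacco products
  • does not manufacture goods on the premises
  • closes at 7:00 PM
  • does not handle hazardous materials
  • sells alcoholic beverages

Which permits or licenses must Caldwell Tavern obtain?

Commercial Certificate, Municipal License

Art. I. sells alcoholic beverages → exempt from Municipal Certificate.
Art. II. does not manufacture goods on the premises → Annual License not required.
Art. III. does not manufacture goods on the premises → Annual Certificate not required.
Art. IV. does not manufacture goods on the premises → Compliance Authorization not required.
Art. V. sells tobacco products → Municipal License required.
Art. VI. sells tobacco products → Municipal Certificate required.
Art. VII. closes 7:00 PM, after 5:00 PM; is located in Zone A (not: is located in a residentially zoned district) → General Business Certificate not required.
Art. VIII. is located in Zone A; sells alcoholic beverages → Commercial Certificate required.
Art. IX. sells alcoholic beverages; does not handle hazardous materials; is located in Zone A → Liquor Authorization not required.
Art. X. sells alcoholic beverages; closes 7:00 PM, after 6:00 PM → Standard License required.
Art. XI. sells tobacco products; is located in Zone A → exempt from Standard License.
Art. XII. is located in Zone A (not: is located in Zone C); closes 7:00 PM, after 5:00 PM → Zone C License not required.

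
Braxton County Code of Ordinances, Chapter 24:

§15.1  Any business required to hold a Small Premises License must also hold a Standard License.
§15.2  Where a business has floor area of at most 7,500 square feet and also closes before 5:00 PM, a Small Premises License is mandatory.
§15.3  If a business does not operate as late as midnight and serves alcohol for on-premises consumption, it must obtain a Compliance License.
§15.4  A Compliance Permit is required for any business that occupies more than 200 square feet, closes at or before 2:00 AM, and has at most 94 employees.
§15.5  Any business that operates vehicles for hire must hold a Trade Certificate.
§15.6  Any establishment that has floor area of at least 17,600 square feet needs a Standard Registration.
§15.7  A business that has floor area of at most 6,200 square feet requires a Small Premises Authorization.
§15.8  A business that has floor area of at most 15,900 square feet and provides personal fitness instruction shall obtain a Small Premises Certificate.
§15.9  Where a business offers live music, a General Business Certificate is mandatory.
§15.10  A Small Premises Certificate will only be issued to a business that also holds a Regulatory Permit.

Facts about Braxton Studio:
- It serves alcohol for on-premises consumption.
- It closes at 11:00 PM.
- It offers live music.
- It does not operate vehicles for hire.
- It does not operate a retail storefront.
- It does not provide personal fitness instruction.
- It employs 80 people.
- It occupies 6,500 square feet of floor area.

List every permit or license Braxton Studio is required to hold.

§15.1 Small Premises License is not required → no effect.
§15.2 floor area 6,500 square feet ≤ 7,500 square feet; closes 11:00 PM, after 5:00 PM → Small Premises License not required.
§15.3 closes 11:00 PM, at/before midnight; serves alcohol for on-premises consumption → Compliance License required.
§15.4 floor area 6,500 square feet > 200 square feet; closes 11:00 PM, at/before 2:00 AM; employees 80 ≤ 94 → Compliance Permit required.
§15.5 does not operate vehicles for hire → Trade Certificate not required.
§15.6 floor area 6,500 square feet < 17,600 square feet → Standard Registration not required.
§15.7 floor area 6,500 square feet > 6,200 square feet → Small Premises Authorization not required.
§15.8 floor area 6,500 square feet ≤ 15,900 square feet; does not provide personal fitness instruction → Small Premises Certificate not required.
§15.9 offers live music → General Business Certificate required.
§15.10 Small Premises Certificate is not required → no effect.

Compliance License, Compliance Permit, General Business Certificate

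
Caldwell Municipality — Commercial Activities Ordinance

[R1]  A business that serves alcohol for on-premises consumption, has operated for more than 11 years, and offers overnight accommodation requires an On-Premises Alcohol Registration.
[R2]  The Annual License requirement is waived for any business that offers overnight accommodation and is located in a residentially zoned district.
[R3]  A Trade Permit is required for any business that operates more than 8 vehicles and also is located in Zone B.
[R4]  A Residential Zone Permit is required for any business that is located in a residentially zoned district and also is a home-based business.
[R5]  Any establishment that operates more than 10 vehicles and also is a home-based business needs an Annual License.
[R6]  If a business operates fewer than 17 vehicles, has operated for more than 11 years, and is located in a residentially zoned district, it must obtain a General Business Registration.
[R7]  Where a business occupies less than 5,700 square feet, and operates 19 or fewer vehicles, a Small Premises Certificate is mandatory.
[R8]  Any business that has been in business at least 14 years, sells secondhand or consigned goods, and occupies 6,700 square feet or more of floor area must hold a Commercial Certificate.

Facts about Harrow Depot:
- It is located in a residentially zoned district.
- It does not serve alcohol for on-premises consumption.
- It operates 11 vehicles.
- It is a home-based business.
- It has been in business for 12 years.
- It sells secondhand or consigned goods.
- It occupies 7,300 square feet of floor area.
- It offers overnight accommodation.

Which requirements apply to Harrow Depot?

[R1] does not serve alcohol for on-premises consumption; years in business 12 > 11; offers overnight accommodation → On-Premises Alcohol Registration not required.
[R2] offers overnight accommodation; is located in a residentially zoned district → exempt from Annual License.
[R3] vehicles 11 > 8; is located in a residentially zoned district (not: is located in Zone B) → Trade Permit not required.
[R4] is located in a residentially zoned district; is a home-based business → Residential Zone Permit required.
[R5] vehicles 11 > 10; is a home-based business → Annual License required.
[R6] vehicles 11 < 17; years in business 12 > 11; is located in a residentially zoned district → General Business Registration required.
[R7] floor area 7,300 square feet ≥ 5,700 square feet; vehicles 11 ≤ 19 → Small Premises Certificate not required.
[R8] years in business 12 < 14; sells secondhand or consigned goods; floor area 7,300 square feet ≥ 6,700 square feet → Commercial Certificate not required.

General Business Registration, Residential Zone Permit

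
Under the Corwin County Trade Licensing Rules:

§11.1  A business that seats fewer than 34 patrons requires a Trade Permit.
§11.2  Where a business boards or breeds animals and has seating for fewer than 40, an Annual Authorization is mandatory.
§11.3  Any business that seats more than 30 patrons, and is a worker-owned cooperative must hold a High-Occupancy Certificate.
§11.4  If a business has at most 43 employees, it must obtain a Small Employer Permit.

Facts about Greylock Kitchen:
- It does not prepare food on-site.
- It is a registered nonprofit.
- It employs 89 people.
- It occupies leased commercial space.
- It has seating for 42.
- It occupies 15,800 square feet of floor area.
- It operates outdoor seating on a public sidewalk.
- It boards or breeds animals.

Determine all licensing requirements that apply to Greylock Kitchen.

None

§11.1 seating 42 ≥ 34 → Trade Permit not required.
§11.2 boards or breeds animals; seating 42 ≥ 40 → Annual Authorization not required.
§11.3 seating 42 > 30; is a registered nonprofit (not: is a worker-owned cooperative) → High-Occupancy Certificate not required.
§11.4 employees 89 > 43 → Small Employer Permit not required.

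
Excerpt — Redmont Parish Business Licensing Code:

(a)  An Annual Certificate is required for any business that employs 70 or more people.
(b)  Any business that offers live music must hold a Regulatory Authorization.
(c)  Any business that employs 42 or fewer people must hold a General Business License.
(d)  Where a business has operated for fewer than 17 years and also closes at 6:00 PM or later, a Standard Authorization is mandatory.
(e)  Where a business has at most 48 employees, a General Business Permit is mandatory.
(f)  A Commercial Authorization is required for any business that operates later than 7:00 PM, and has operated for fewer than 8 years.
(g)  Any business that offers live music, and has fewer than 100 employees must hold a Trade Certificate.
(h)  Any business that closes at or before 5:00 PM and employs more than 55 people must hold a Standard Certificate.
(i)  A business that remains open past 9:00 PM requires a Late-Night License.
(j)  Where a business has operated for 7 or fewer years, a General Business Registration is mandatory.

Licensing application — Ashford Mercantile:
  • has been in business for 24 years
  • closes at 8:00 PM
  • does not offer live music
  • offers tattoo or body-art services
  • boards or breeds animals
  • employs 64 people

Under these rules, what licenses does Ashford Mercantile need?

None

(a) employees 64 < 70 → Annual Certificate not required.
(b) does not offer live music → Regulatory Authorization not required.
(c) employees 64 > 42 → General Business License not required.
(d) years in business 24 ≥ 17; closes 8:00 PM, after 6:00 PM → Standard Authorization not required.
(e) employees 64 > 48 → General Business Permit not required.
(f) closes 8:00 PM, after 7:00 PM; years in business 24 ≥ 8 → Commercial Authorization not required.
(g) does not offer live music; employees 64 < 100 → Trade Certificate not required.
(h) closes 8:00 PM, after 5:00 PM; employees 64 > 55 → Standard Certificate not required.
(i) closes 8:00 PM, at/before 9:00 PM → Late-Night License not required.
(j) years in business 24 > 7 → General Business Registration not required.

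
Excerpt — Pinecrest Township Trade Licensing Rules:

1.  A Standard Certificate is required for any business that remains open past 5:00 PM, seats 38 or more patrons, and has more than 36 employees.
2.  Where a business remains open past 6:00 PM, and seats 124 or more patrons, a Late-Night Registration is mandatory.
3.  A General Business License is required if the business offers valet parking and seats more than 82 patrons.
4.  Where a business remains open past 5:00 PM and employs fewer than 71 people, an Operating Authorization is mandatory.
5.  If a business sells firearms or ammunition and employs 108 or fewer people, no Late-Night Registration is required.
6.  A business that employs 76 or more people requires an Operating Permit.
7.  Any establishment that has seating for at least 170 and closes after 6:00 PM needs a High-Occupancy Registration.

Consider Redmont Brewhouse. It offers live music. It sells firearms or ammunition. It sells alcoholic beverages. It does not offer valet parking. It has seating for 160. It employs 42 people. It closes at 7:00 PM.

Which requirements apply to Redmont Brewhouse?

Operating Authorization, Standard Certificate

1. closes 7:00 PM, after 5:00 PM; seating 160 ≥ 38; employees 42 > 36 → Standard Certificate required.
2. closes 7:00 PM, after 6:00 PM; seating 160 ≥ 124 → Late-Night Registration required.
3. does not offer valet parking; seating 160 > 82 → General Business License not required.
4. closes 7:00 PM, after 5:00 PM; employees 42 < 71 → Operating Authorization required.
5. sells firearms or ammunition; employees 42 ≤ 108 → exempt from Late-Night Registration.
6. employees 42 < 76 → Operating Permit not required.
7. seating 160 < 170; closes 7:00 PM, after 6:00 PM → High-Occupancy Registration not required.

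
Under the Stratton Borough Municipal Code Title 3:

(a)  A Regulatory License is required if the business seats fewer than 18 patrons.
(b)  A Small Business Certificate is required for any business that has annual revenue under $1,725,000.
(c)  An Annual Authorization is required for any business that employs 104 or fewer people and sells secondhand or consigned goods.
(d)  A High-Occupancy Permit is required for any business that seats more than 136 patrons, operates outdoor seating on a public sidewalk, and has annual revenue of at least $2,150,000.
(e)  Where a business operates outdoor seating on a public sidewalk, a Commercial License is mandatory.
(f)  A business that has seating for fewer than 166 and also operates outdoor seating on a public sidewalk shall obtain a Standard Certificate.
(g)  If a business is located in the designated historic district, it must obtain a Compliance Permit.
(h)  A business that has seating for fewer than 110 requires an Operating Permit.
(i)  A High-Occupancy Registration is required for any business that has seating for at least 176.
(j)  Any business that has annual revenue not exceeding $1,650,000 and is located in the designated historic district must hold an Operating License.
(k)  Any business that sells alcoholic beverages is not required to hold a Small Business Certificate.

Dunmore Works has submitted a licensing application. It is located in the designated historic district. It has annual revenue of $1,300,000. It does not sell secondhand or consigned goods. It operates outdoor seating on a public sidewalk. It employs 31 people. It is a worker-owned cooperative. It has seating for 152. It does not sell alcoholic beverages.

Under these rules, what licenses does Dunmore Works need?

(a) seating 152 ≥ 18 → Regulatory License not required.
(b) revenue $1,300,000 < $1,725,000 → Small Business Certificate required.
(c) employees 31 ≤ 104; does not sell secondhand or consigned goods → Annual Authorization not required.
(d) seating 152 > 136; operates outdoor seating on a public sidewalk; revenue $1,300,000 < $2,150,000 → High-Occupancy Permit not required.
(e) operates outdoor seating on a public sidewalk → Commercial License required.
(f) seating 152 < 166; operates outdoor seating on a public sidewalk → Standard Certificate required.
(g) is located in the designated historic district → Compliance Permit required.
(h) seating 152 ≥ 110 → Operating Permit not required.
(i) seating 152 < 176 → High-Occupancy Registration not required.
(j) revenue $1,300,000 ≤ $1,650,000; is located in the designated historic district → Operating License required.
(k) does not sell alcoholic beverages → Small Business Certificate exemption does not apply.

Commercial License, Compliance Permit, Operating License, Small Business Certificate, Standard Certificate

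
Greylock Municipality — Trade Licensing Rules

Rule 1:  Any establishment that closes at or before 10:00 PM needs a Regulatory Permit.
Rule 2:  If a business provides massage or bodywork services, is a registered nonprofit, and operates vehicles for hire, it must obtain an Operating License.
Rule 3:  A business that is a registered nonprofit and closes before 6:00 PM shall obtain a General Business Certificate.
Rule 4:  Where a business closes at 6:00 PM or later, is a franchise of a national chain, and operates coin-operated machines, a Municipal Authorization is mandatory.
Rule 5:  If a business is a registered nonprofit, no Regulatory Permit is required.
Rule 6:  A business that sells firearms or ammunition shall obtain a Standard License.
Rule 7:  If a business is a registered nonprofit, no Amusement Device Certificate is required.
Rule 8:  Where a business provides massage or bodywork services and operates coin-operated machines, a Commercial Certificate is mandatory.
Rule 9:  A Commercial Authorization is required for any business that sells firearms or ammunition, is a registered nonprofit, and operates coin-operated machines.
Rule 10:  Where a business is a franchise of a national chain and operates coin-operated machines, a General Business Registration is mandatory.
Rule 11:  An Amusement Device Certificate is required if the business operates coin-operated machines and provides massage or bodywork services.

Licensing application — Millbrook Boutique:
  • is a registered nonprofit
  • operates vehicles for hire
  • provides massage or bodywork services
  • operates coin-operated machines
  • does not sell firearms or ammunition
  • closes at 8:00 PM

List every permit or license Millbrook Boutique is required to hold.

Rule 1: closes 8:00 PM, at/before 10:00 PM → Regulatory Permit required.
Rule 2: provides massage or bodywork services; is a registered nonprofit; operates vehicles for hire → Operating License required.
Rule 3: is a registered nonprofit; closes 8:00 PM, after 6:00 PM → General Business Certificate not required.
Rule 4: closes 8:00 PM, after 6:00 PM; is a registered nonprofit (not: is a franchise of a national chain); operates coin-operated machines → Municipal Authorization not required.
Rule 5: is a registered nonprofit → exempt from Regulatory Permit.
Rule 6: does not sell firearms or ammunition → Standard License not required.
Rule 7: is a registered nonprofit → exempt from Amusement Device Certificate.
Rule 8: provides massage or bodywork services; operates coin-operated machines → Commercial Certificate required.
Rule 9: does not sell firearms or ammunition; is a registered nonprofit; operates coin-operated machines → Commercial Authorization not required.
Rule 10: is a registered nonprofit (not: is a franchise of a national chain); operates coin-operated machines → General Business Registration not required.
Rule 11: operates coin-operated machines; provides massage or bodywork services → Amusement Device Certificate required.

Commercial Certificate, Operating License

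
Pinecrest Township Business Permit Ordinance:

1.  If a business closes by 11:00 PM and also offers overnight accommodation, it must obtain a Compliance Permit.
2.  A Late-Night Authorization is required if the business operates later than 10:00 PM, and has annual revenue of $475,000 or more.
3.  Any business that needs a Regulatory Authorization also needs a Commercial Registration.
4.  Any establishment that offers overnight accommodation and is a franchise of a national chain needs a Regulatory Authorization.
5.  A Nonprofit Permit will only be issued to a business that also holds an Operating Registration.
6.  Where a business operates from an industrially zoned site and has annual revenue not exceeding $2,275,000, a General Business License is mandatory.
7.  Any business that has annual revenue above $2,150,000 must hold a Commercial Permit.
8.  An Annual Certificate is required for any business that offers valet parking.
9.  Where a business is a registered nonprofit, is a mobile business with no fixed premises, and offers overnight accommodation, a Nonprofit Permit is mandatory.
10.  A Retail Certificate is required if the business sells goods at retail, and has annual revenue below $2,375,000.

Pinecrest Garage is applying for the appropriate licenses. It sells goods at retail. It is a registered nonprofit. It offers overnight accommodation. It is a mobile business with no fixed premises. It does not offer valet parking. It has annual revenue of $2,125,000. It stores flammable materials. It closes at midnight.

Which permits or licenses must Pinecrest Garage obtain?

Late-Night Authorization, Nonprofit Permit, Operating Registration, Retail Certificate

1. closes midnight, after 11:00 PM; offers overnight accommodation → Compliance Permit not required.
2. closes midnight, after 10:00 PM; revenue $2,125,000 ≥ $475,000 → Late-Night Authorization required.
3. Regulatory Authorization is not required → no effect.
4. offers overnight accommodation; is a registered nonprofit (not: is a franchise of a national chain) → Regulatory Authorization not required.
5. Nonprofit Permit is required → Operating Registration also required.
6. is a mobile business with no fixed premises (not: operates from an industrially zoned site); revenue $2,125,000 ≤ $2,275,000 → General Business License not required.
7. revenue $2,125,000 ≤ $2,150,000 → Commercial Permit not required.
8. does not offer valet parking → Annual Certificate not required.
9. is a registered nonprofit; is a mobile business with no fixed premises; offers overnight accommodation → Nonprofit Permit required.
10. sells goods at retail; revenue $2,125,000 < $2,375,000 → Retail Certificate required.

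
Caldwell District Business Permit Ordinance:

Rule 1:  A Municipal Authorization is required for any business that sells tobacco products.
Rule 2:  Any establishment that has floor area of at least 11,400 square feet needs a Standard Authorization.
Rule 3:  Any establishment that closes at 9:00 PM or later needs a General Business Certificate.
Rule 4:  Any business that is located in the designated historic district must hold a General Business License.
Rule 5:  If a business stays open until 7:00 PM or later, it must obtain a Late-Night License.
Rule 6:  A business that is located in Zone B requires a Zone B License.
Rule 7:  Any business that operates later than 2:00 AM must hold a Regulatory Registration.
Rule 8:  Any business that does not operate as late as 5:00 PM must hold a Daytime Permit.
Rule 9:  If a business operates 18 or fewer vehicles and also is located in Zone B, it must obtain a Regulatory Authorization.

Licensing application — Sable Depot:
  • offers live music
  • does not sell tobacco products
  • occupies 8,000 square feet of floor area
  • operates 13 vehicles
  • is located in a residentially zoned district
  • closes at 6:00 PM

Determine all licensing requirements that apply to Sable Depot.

Rule 1: does not sell tobacco products → Municipal Authorization not required.
Rule 2: floor area 8,000 square feet < 11,400 square feet → Standard Authorization not required.
Rule 3: closes 6:00 PM, at/before 9:00 PM → General Business Certificate not required.
Rule 4: is located in a residentially zoned district (not: is located in the designated historic district) → General Business License not required.
Rule 5: closes 6:00 PM, at/before 7:00 PM → Late-Night License not required.
Rule 6: is located in a residentially zoned district (not: is located in Zone B) → Zone B License not required.
Rule 7: closes 6:00 PM, at/before 2:00 AM → Regulatory Registration not required.
Rule 8: closes 6:00 PM, after 5:00 PM → Daytime Permit not required.
Rule 9: vehicles 13 ≤ 18; is located in a residentially zoned district (not: is located in Zone B) → Regulatory Authorization not required.

None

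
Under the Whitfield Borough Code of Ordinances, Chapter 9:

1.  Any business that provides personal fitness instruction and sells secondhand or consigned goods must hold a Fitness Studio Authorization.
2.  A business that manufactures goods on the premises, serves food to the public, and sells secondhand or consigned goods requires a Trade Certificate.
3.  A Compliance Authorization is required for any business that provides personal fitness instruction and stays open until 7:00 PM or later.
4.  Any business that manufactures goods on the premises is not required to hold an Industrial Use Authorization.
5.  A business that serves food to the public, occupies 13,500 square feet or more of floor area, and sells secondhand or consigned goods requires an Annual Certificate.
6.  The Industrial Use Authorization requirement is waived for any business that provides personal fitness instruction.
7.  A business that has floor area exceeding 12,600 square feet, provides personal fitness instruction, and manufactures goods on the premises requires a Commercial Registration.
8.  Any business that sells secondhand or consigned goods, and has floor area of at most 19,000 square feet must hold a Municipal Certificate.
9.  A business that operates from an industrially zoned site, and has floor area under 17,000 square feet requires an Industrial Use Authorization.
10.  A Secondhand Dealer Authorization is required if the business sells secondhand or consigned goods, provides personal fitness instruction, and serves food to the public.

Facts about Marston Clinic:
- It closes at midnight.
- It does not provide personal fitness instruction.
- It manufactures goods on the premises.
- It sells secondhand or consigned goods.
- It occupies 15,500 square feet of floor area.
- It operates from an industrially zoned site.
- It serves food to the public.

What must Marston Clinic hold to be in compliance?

Annual Certificate, Municipal Certificate, Trade Certificate

1. does not provide personal fitness instruction; sells secondhand or consigned goods → Fitness Studio Authorization not required.
2. manufactures goods on the premises; serves food to the public; sells secondhand or consigned goods → Trade Certificate required.
3. does not provide personal fitness instruction; closes midnight, after 7:00 PM → Compliance Authorization not required.
4. manufactures goods on the premises → exempt from Industrial Use Authorization.
5. serves food to the public; floor area 15,500 square feet ≥ 13,500 square feet; sells secondhand or consigned goods → Annual Certificate required.
6. does not provide personal fitness instruction → Industrial Use Authorization exemption does not apply.
7. floor area 15,500 square feet > 12,600 square feet; does not provide personal fitness instruction; manufactures goods on the premises → Commercial Registration not required.
8. sells secondhand or consigned goods; floor area 15,500 square feet ≤ 19,000 square feet → Municipal Certificate required.
9. operates from an industrially zoned site; floor area 15,500 square feet < 17,000 square feet → Industrial Use Authorization required.
10. sells secondhand or consigned goods; does not provide personal fitness instruction; serves food to the public → Secondhand Dealer Authorization not required.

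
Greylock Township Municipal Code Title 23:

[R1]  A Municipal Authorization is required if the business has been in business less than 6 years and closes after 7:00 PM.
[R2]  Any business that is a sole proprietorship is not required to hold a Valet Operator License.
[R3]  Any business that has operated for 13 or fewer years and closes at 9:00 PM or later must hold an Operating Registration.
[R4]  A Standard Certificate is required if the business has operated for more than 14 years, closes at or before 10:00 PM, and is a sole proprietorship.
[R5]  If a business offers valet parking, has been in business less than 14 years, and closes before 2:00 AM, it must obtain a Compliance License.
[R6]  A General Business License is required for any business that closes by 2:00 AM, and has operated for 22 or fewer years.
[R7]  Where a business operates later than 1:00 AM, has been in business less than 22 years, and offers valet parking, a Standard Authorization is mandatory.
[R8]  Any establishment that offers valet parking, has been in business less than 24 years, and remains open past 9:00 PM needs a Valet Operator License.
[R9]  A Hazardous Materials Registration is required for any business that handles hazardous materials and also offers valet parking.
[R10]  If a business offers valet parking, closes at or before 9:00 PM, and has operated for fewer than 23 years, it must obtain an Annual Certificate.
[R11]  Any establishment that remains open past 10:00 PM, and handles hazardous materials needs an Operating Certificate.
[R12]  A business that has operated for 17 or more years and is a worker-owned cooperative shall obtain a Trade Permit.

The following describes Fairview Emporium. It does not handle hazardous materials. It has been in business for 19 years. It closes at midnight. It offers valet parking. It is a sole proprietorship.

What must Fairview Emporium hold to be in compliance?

[R1] years in business 19 ≥ 6; closes midnight, after 7:00 PM → Municipal Authorization not required.
[R2] is a sole proprietorship → exempt from Valet Operator License.
[R3] years in business 19 > 13; closes midnight, after 9:00 PM → Operating Registration not required.
[R4] years in business 19 > 14; closes midnight, after 10:00 PM; is a sole proprietorship → Standard Certificate not required.
[R5] offers valet parking; years in business 19 ≥ 14; closes midnight, at/before 2:00 AM → Compliance License not required.
[R6] closes midnight, at/before 2:00 AM; years in business 19 ≤ 22 → General Business License required.
[R7] closes midnight, at/before 1:00 AM; years in business 19 < 22; offers valet parking → Standard Authorization not required.
[R8] offers valet parking; years in business 19 < 24; closes midnight, after 9:00 PM → Valet Operator License required.
[R9] does not handle hazardous materials; offers valet parking → Hazardous Materials Registration not required.
[R10] offers valet parking; closes midnight, after 9:00 PM; years in business 19 < 23 → Annual Certificate not required.
[R11] closes midnight, after 10:00 PM; does not handle hazardous materials → Operating Certificate not required.
[R12] years in business 19 ≥ 17; is a sole proprietorship (not: is a worker-owned cooperative) → Trade Permit not required.

General Business License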